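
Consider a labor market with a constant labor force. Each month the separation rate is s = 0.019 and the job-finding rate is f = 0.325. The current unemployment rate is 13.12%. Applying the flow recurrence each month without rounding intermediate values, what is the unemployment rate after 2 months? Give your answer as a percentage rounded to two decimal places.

With a fixed labor force, u_{t+1} = u_t + s·(1−u_t) − f·u_t = u_t·(1−s−f) + s.
Here 1−s−f = 0.656 and s = 0.019.
u_1 = 0.131200 × 0.656 + 0.019 = 0.105067.
u_2 = 0.105067 × 0.656 + 0.019 = 0.087924.

Unemployment rate after two months ≈ 8.79%.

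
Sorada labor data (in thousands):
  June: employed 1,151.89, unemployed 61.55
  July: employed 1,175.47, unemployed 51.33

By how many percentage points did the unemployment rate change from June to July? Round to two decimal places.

June: labor force = 1,151.89 + 61.55 = 1,213.44; u = 61.55/1,213.44 = 5.07%.
July: labor force = 1,175.47 + 51.33 = 1,226.80; u = 51.33/1,226.80 = 4.18%.
Change = 4.18% − 5.07% = −0.89 pp.

The unemployment rate changed by −0.89 percentage points.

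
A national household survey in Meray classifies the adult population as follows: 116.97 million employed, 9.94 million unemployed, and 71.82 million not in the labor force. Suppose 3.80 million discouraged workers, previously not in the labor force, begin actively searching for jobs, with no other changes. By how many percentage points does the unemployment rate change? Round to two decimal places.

Initially, labor force = 116.97 + 9.94 = 126.91 million, so u = 9.94/126.91 = 7.83%.
After the change, unemployed and labor force both rise by 3.80 → E = 116.97, U = 13.74, labor force = 130.71 million.
New unemployment rate = 13.74 / 130.71 = 10.51%.
Change = 10.51% − 7.83% = +2.68 percentage points.

The unemployment rate changes by +2.68 percentage points.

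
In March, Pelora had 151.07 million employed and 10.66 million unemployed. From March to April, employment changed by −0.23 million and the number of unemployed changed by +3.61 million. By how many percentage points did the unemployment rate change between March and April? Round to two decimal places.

The unemployment rate changed by +2.05 percentage points.

March: labor force = 151.07 + 10.66 = 161.73; u = 10.66/161.73 = 6.59%.
April: labor force = 150.84 + 14.27 = 165.11; u = 14.27/165.11 = 8.64%.
Change = 8.64% − 6.59% = +2.05 pp.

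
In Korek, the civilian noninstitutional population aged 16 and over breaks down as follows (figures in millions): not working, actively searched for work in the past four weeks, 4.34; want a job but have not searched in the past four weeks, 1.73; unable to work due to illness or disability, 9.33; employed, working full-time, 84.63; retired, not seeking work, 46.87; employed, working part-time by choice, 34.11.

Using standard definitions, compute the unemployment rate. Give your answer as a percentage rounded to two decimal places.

Unemployment rate ≈ 3.53%.

Employed = 84.63 + 34.11 = 118.74 million.
Unemployed = 4.34 million.
Labor force = 118.74 + 4.34 = 123.08 million.
Unemployment rate = 4.34 / 123.08 = 3.53%.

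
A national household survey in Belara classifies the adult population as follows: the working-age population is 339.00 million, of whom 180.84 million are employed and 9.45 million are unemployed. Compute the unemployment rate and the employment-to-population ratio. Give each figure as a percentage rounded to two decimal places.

Unemployment rate ≈ 4.97%; employment-population ratio ≈ 53.35%.

Labor force = employed + unemployed = 180.84 + 9.45 = 190.29 million.
Unemployment rate = 9.45 / 190.29 = 4.97%.
Employment-population ratio = 180.84 / 339.00 = 53.35%.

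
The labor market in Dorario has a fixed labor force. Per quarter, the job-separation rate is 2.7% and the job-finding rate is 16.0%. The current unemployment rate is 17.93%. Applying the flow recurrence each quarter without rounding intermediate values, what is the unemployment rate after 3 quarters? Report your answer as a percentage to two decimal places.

With a fixed labor force, u_{t+1} = u_t + s·(1−u_t) − f·u_t = u_t·(1−s−f) + s.
Here 1−s−f = 0.813 and s = 0.027.
u_1 = 0.179300 × 0.813 + 0.027 = 0.172771.
u_2 = 0.172771 × 0.813 + 0.027 = 0.167463.
u_3 = 0.167463 × 0.813 + 0.027 = 0.163147.

Unemployment rate after three quarters ≈ 16.31%.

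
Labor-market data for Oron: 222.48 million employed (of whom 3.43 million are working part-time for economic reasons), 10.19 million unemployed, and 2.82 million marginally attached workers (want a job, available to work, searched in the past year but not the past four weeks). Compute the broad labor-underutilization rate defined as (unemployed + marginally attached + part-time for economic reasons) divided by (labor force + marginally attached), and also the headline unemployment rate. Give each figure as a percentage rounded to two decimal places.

Broad underutilization rate ≈ 6.98%; headline unemployment rate ≈ 4.38%.

Labor force = 222.48 + 10.19 = 232.67 million.
Numerator = 10.19 + 2.82 + 3.43 = 16.44 million.
Denominator = 232.67 + 2.82 = 235.49 million.
Broad rate = 16.44 / 235.49 = 6.98%.
Headline unemployment rate = 10.19 / 232.67 = 4.38%.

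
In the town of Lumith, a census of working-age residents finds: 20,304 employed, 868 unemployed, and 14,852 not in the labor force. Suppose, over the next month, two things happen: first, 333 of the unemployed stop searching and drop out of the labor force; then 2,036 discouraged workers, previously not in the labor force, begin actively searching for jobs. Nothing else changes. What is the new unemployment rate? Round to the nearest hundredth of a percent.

Initially, labor force = 20,304 + 868 = 21,172, so u = 868/21,172 = 4.10%.
After the first change, unemployed and labor force both fall by 333 → E = 20,304, U = 535, labor force = 20,839.
After the second change, unemployed and labor force both rise by 2,036 → E = 20,304, U = 2,571, labor force = 22,875.
New unemployment rate = 2,571 / 22,875 = 11.24%.

New unemployment rate ≈ 11.24%.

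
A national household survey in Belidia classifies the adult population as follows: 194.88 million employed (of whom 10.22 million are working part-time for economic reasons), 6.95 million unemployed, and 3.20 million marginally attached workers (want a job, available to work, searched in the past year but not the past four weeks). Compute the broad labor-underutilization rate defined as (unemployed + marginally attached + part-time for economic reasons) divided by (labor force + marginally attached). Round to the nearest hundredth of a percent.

Broad underutilization rate ≈ 9.94%.

Labor force = 194.88 + 6.95 = 201.83 million.
Numerator = 6.95 + 3.20 + 10.22 = 20.37 million.
Denominator = 201.83 + 3.20 = 205.03 million.
Broad rate = 20.37 / 205.03 = 9.94%.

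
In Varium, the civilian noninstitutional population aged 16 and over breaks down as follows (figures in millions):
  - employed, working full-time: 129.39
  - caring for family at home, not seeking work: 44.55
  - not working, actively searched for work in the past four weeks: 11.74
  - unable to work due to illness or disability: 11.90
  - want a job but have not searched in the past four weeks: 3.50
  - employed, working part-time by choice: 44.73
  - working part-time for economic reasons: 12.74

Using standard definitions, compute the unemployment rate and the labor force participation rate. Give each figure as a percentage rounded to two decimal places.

Unemployment rate ≈ 5.91%; labor force participation rate ≈ 76.81%.

Employed = 129.39 + 44.73 + 12.74 = 186.86 million (anyone who worked, including part-time for economic reasons, counts as employed).
Unemployed = 11.74 million.
Labor force = 186.86 + 11.74 = 198.60 million.
Not in labor force = 44.55 + 11.90 + 3.50 = 59.95 million (those not working and not actively searching are outside the labor force — including those who want a job but have given up searching).
Civilian working-age population = 198.60 + 59.95 = 258.55 million.
Unemployment rate = 11.74 / 198.60 = 5.91%.
Labor force participation rate = 198.60 / 258.55 = 76.81%.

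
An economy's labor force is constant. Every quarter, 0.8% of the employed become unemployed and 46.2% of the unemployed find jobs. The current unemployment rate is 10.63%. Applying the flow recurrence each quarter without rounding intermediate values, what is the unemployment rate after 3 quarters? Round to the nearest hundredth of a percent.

With a fixed labor force, u_{t+1} = u_t + s·(1−u_t) − f·u_t = u_t·(1−s−f) + s.
Here 1−s−f = 0.530 and s = 0.008.
u_1 = 0.106300 × 0.530 + 0.008 = 0.064339.
u_2 = 0.064339 × 0.530 + 0.008 = 0.042100.
u_3 = 0.042100 × 0.530 + 0.008 = 0.030313.

Unemployment rate after three quarters ≈ 3.03%.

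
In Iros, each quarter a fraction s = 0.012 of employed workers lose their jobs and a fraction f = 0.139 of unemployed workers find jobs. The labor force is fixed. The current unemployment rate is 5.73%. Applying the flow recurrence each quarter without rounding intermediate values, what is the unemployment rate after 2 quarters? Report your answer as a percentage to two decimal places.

With a fixed labor force, u_{t+1} = u_t + s·(1−u_t) − f·u_t = u_t·(1−s−f) + s.
Here 1−s−f = 0.849 and s = 0.012.
u_1 = 0.057300 × 0.849 + 0.012 = 0.060648.
u_2 = 0.060648 × 0.849 + 0.012 = 0.063490.

Unemployment rate after two quarters ≈ 6.35%.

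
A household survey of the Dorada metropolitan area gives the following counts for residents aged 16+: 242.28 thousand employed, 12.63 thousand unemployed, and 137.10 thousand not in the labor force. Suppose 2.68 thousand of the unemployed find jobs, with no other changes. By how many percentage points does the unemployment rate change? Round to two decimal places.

The unemployment rate changes by −1.05 percentage points.

Initially, labor force = 242.28 + 12.63 = 254.91 thousand, so u = 12.63/254.91 = 4.95%.
After the change, unemployed falls and employed rises by 2.68; labor force unchanged → E = 244.96, U = 9.95, labor force = 254.91 thousand.
New unemployment rate = 9.95 / 254.91 = 3.90%.
Change = 3.90% − 4.95% = −1.05 percentage points.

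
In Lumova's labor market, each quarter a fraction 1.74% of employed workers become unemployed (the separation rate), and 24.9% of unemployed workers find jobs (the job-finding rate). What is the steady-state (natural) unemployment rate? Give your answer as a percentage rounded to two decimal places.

At steady state the flows balance: s·E = f·U, so U/(E+U) = s/(s+f).
u* = 1.74 / (1.74 + 24.9) = 1.74 / 26.64 = 6.53%.

Steady-state unemployment rate ≈ 6.53%.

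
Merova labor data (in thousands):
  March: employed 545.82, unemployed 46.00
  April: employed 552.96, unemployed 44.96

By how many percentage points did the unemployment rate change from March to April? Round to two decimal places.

March: labor force = 545.82 + 46.00 = 591.82; u = 46.00/591.82 = 7.77%.
April: labor force = 552.96 + 44.96 = 597.92; u = 44.96/597.92 = 7.52%.
Change = 7.52% − 7.77% = −0.25 pp.

The unemployment rate changed by −0.25 percentage points.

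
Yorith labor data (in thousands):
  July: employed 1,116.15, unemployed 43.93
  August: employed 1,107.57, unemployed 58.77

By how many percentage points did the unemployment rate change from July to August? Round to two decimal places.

July: labor force = 1,116.15 + 43.93 = 1,160.08; u = 43.93/1,160.08 = 3.79%.
August: labor force = 1,107.57 + 58.77 = 1,166.34; u = 58.77/1,166.34 = 5.04%.
Change = 5.04% − 3.79% = +1.25 pp.

The unemployment rate changed by +1.25 percentage points.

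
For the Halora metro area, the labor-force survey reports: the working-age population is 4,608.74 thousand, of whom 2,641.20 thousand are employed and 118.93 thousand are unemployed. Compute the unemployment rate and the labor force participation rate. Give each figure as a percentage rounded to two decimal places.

Labor force = employed + unemployed = 2,641.20 + 118.93 = 2,760.13 thousand.
Unemployment rate = 118.93 / 2,760.13 = 4.31%.
Labor force participation rate = 2,760.13 / 4,608.74 = 59.89%.

Unemployment rate ≈ 4.31%; labor force participation rate ≈ 59.89%.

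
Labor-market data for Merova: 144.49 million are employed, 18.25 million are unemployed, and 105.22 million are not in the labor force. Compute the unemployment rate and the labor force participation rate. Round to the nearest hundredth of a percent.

Labor force = employed + unemployed = 144.49 + 18.25 = 162.74 million.
Working-age population = 162.74 + 105.22 = 267.96 million.
Unemployment rate = 18.25 / 162.74 = 11.21%.
Labor force participation rate = 162.74 / 267.96 = 60.73%.

Unemployment rate ≈ 11.21%; labor force participation rate ≈ 60.73%.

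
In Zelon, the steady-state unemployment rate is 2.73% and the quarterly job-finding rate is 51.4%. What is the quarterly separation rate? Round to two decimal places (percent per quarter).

From u* = s/(s+f): s = u·f/(1−u).
s = 0.0273 × 51.4 / (1 − 0.0273) = 1.4032 / 0.9727 ≈ 1.44% per quarter.

Separation rate ≈ 1.44% per quarter.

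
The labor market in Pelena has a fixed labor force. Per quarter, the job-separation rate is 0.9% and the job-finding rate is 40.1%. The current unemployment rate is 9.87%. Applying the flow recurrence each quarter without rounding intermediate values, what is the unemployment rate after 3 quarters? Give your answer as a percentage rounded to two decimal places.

Unemployment rate after three quarters ≈ 3.77%.

With a fixed labor force, u_{t+1} = u_t + s·(1−u_t) − f·u_t = u_t·(1−s−f) + s.
Here 1−s−f = 0.590 and s = 0.009.
u_1 = 0.098700 × 0.590 + 0.009 = 0.067233.
u_2 = 0.067233 × 0.590 + 0.009 = 0.048667.
u_3 = 0.048667 × 0.590 + 0.009 = 0.037714.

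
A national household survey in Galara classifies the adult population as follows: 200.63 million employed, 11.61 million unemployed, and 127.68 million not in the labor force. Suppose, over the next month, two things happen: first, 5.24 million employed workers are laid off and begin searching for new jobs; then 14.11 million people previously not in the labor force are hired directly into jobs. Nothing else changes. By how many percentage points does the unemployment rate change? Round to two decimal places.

The unemployment rate changes by +1.97 percentage points.

Initially, labor force = 200.63 + 11.61 = 212.24 million, so u = 11.61/212.24 = 5.47%.
After the first change, employed falls and unemployed rises by 5.24; labor force unchanged → E = 195.39, U = 16.85, labor force = 212.24 million.
After the second change, employed and labor force both rise by 14.11; unemployed unchanged → E = 209.50, U = 16.85, labor force = 226.35 million.
New unemployment rate = 16.85 / 226.35 = 7.44%.
Change = 7.44% − 5.47% = +1.97 percentage points.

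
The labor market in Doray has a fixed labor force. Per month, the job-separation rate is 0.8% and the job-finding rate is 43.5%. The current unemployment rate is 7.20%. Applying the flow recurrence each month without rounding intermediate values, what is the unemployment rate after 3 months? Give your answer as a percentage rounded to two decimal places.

With a fixed labor force, u_{t+1} = u_t + s·(1−u_t) − f·u_t = u_t·(1−s−f) + s.
Here 1−s−f = 0.557 and s = 0.008.
u_1 = 0.072000 × 0.557 + 0.008 = 0.048104.
u_2 = 0.048104 × 0.557 + 0.008 = 0.034794.
u_3 = 0.034794 × 0.557 + 0.008 = 0.027380.

Unemployment rate after three months ≈ 2.74%.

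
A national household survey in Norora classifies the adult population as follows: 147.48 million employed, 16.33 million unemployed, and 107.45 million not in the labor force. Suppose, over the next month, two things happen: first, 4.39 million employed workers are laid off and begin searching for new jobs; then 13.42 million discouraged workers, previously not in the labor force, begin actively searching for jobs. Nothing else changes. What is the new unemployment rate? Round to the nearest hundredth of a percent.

New unemployment rate ≈ 19.26%.

Initially, labor force = 147.48 + 16.33 = 163.81 million, so u = 16.33/163.81 = 9.97%.
After the first change, employed falls and unemployed rises by 4.39; labor force unchanged → E = 143.09, U = 20.72, labor force = 163.81 million.
After the second change, unemployed and labor force both rise by 13.42 → E = 143.09, U = 34.14, labor force = 177.23 million.
New unemployment rate = 34.14 / 177.23 = 19.26%.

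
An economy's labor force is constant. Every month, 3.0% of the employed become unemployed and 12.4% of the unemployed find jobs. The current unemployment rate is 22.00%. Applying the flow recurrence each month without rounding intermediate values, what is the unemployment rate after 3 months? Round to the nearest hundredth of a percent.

With a fixed labor force, u_{t+1} = u_t + s·(1−u_t) − f·u_t = u_t·(1−s−f) + s.
Here 1−s−f = 0.846 and s = 0.030.
u_1 = 0.220000 × 0.846 + 0.030 = 0.216120.
u_2 = 0.216120 × 0.846 + 0.030 = 0.212838.
u_3 = 0.212838 × 0.846 + 0.030 = 0.210061.

Unemployment rate after three months ≈ 21.01%.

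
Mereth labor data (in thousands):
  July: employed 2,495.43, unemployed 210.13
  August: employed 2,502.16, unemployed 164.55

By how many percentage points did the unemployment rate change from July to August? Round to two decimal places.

July: labor force = 2,495.43 + 210.13 = 2,705.56; u = 210.13/2,705.56 = 7.77%.
August: labor force = 2,502.16 + 164.55 = 2,666.71; u = 164.55/2,666.71 = 6.17%.
Change = 6.17% − 7.77% = −1.60 pp.

The unemployment rate changed by −1.60 percentage points.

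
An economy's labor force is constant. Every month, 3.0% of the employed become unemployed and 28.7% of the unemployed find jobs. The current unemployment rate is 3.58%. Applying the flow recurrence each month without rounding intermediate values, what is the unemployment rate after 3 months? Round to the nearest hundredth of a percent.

With a fixed labor force, u_{t+1} = u_t + s·(1−u_t) − f·u_t = u_t·(1−s−f) + s.
Here 1−s−f = 0.683 and s = 0.030.
u_1 = 0.035800 × 0.683 + 0.030 = 0.054451.
u_2 = 0.054451 × 0.683 + 0.030 = 0.067190.
u_3 = 0.067190 × 0.683 + 0.030 = 0.075891.

Unemployment rate after three months ≈ 7.59%.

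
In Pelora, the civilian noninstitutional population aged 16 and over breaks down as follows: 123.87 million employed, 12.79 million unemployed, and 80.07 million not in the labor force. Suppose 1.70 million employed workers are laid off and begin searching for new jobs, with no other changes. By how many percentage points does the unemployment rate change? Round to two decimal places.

The unemployment rate changes by +1.24 percentage points.

Initially, labor force = 123.87 + 12.79 = 136.66 million, so u = 12.79/136.66 = 9.36%.
After the change, employed falls and unemployed rises by 1.70; labor force unchanged → E = 122.17, U = 14.49, labor force = 136.66 million.
New unemployment rate = 14.49 / 136.66 = 10.60%.
Change = 10.60% − 9.36% = +1.24 percentage points.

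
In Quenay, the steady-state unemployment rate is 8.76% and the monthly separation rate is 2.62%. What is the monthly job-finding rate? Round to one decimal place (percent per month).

From u* = s/(s+f): f = s·(1−u)/u.
f = 2.62 × (1 − 0.0876) / 0.0876 = 2.3905 / 0.0876 ≈ 27.3% per month.

Job-finding rate ≈ 27.3% per month.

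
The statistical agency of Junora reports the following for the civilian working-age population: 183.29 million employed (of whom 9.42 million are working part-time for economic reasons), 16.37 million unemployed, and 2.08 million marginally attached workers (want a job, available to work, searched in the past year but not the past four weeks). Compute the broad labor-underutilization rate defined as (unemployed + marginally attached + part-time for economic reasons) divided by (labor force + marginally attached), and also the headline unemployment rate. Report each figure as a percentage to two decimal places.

Labor force = 183.29 + 16.37 = 199.66 million.
Numerator = 16.37 + 2.08 + 9.42 = 27.87 million.
Denominator = 199.66 + 2.08 = 201.74 million.
Broad rate = 27.87 / 201.74 = 13.81%.
Headline unemployment rate = 16.37 / 199.66 = 8.20%.

Broad underutilization rate ≈ 13.81%; headline unemployment rate ≈ 8.20%.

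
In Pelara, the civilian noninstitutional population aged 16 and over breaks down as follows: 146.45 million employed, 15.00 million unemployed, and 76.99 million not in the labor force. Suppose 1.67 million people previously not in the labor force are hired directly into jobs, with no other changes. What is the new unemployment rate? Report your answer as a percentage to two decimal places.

New unemployment rate ≈ 9.20%.

Initially, labor force = 146.45 + 15.00 = 161.45 million, so u = 15.00/161.45 = 9.29%.
After the change, employed and labor force both rise by 1.67; unemployed unchanged → E = 148.12, U = 15.00, labor force = 163.12 million.
New unemployment rate = 15.00 / 163.12 = 9.20%.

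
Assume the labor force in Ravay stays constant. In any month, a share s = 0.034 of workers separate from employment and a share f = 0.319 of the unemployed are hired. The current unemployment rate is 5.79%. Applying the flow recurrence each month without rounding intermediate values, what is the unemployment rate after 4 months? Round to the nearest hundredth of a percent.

Unemployment rate after four months ≈ 8.96%.

With a fixed labor force, u_{t+1} = u_t + s·(1−u_t) − f·u_t = u_t·(1−s−f) + s.
Here 1−s−f = 0.647 and s = 0.034.
u_1 = 0.057900 × 0.647 + 0.034 = 0.071461.
u_2 = 0.071461 × 0.647 + 0.034 = 0.080235.
u_3 = 0.080235 × 0.647 + 0.034 = 0.085912.
u_4 = 0.085912 × 0.647 + 0.034 = 0.089585.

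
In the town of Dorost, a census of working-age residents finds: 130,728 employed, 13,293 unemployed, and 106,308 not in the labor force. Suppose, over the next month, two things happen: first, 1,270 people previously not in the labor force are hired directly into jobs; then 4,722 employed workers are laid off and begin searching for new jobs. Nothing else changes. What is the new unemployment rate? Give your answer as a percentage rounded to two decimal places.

Initially, labor force = 130,728 + 13,293 = 144,021, so u = 13,293/144,021 = 9.23%.
After the first change, employed and labor force both rise by 1,270; unemployed unchanged → E = 131,998, U = 13,293, labor force = 145,291.
After the second change, employed falls and unemployed rises by 4,722; labor force unchanged → E = 127,276, U = 18,015, labor force = 145,291.
New unemployment rate = 18,015 / 145,291 = 12.40%.

New unemployment rate ≈ 12.40%.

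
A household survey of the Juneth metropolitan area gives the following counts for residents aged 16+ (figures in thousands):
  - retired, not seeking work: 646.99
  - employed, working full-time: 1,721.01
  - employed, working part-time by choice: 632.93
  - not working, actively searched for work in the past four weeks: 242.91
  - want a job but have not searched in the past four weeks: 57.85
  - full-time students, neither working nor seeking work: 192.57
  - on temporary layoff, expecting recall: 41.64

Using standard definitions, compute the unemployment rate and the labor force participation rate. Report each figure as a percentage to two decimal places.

Employed = 1,721.01 + 632.93 = 2,353.94 thousand.
Unemployed = 242.91 + 41.64 = 284.55 thousand (jobless and actively searching, or on temporary layoff).
Labor force = 2,353.94 + 284.55 = 2,638.49 thousand.
Not in labor force = 646.99 + 57.85 + 192.57 = 897.41 thousand (those not working and not actively searching are outside the labor force — including those who want a job but have given up searching).
Civilian working-age population = 2,638.49 + 897.41 = 3,535.90 thousand.
Unemployment rate = 284.55 / 2,638.49 = 10.78%.
Labor force participation rate = 2,638.49 / 3,535.90 = 74.62%.

Unemployment rate ≈ 10.78%; labor force participation rate ≈ 74.62%.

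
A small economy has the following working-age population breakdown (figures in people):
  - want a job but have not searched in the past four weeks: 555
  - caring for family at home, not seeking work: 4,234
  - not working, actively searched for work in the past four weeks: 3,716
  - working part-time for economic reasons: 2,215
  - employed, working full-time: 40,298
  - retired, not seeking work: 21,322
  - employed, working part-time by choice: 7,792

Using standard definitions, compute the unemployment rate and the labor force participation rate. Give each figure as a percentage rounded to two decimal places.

Unemployment rate ≈ 6.88%; labor force participation rate ≈ 67.42%.

Employed = 2,215 + 40,298 + 7,792 = 50,305 (anyone who worked, including part-time for economic reasons, counts as employed).
Unemployed = 3,716.
Labor force = 50,305 + 3,716 = 54,021.
Not in labor force = 555 + 4,234 + 21,322 = 26,111 (those not working and not actively searching are outside the labor force — including those who want a job but have given up searching).
Civilian working-age population = 54,021 + 26,111 = 80,132.
Unemployment rate = 3,716 / 54,021 = 6.88%.
Labor force participation rate = 54,021 / 80,132 = 67.42%.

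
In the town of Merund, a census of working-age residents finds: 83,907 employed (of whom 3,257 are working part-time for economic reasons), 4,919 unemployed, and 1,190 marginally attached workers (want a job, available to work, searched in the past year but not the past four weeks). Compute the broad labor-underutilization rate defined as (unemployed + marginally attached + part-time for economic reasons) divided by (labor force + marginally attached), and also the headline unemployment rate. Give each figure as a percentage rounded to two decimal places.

Broad underutilization rate ≈ 10.40%; headline unemployment rate ≈ 5.54%.

Labor force = 83,907 + 4,919 = 88,826.
Numerator = 4,919 + 1,190 + 3,257 = 9,366.
Denominator = 88,826 + 1,190 = 90,016.
Broad rate = 9,366 / 90,016 = 10.40%.
Headline unemployment rate = 4,919 / 88,826 = 5.54%.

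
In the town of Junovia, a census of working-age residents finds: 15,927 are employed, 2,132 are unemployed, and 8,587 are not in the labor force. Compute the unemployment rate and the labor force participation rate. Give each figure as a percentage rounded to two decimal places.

Unemployment rate ≈ 11.81%; labor force participation rate ≈ 67.77%.

Labor force = employed + unemployed = 15,927 + 2,132 = 18,059.
Working-age population = 18,059 + 8,587 = 26,646.
Unemployment rate = 2,132 / 18,059 = 11.81%.
Labor force participation rate = 18,059 / 26,646 = 67.77%.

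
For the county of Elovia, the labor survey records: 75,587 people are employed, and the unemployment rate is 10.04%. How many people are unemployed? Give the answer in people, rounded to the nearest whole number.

Let U be the number unemployed. The labor force is E + U, and U/(E+U) = 0.1004.
So U = 0.1004 × 75,587 / (1 − 0.1004) = 7588.93 / 0.8996 ≈ 8,436.

About 8,436 are unemployed.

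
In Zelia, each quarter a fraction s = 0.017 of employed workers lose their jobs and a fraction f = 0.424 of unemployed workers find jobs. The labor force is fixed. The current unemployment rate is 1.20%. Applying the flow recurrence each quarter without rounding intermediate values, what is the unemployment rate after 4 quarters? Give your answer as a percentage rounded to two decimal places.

Unemployment rate after four quarters ≈ 3.60%.

With a fixed labor force, u_{t+1} = u_t + s·(1−u_t) − f·u_t = u_t·(1−s−f) + s.
Here 1−s−f = 0.559 and s = 0.017.
u_1 = 0.012000 × 0.559 + 0.017 = 0.023708.
u_2 = 0.023708 × 0.559 + 0.017 = 0.030253.
u_3 = 0.030253 × 0.559 + 0.017 = 0.033911.
u_4 = 0.033911 × 0.559 + 0.017 = 0.035956.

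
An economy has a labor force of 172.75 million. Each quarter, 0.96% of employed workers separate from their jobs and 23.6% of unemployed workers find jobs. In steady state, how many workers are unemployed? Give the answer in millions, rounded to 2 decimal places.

About 6.75 million are unemployed in steady state.

Steady-state unemployment rate u* = s/(s+f) = 0.96/(0.96+23.6) = 0.039088.
Unemployed = u* × labor force = 0.039088 × 172.75 ≈ 6.75 million.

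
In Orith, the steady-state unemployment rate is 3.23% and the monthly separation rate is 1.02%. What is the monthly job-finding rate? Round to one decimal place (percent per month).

Job-finding rate ≈ 30.6% per month.

From u* = s/(s+f): f = s·(1−u)/u.
f = 1.02 × (1 − 0.0323) / 0.0323 = 0.9871 / 0.0323 ≈ 30.6% per month.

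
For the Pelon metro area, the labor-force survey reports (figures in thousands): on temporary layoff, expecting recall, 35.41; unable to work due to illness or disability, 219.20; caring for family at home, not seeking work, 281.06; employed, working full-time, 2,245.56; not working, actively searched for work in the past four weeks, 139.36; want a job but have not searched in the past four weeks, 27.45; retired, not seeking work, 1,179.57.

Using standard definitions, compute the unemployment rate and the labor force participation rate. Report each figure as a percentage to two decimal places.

Employed = 2,245.56 thousand.
Unemployed = 35.41 + 139.36 = 174.77 thousand (jobless and actively searching, or on temporary layoff).
Labor force = 2,245.56 + 174.77 = 2,420.33 thousand.
Not in labor force = 219.20 + 281.06 + 27.45 + 1,179.57 = 1,707.28 thousand (those not working and not actively searching are outside the labor force — including those who want a job but have given up searching).
Civilian working-age population = 2,420.33 + 1,707.28 = 4,127.61 thousand.
Unemployment rate = 174.77 / 2,420.33 = 7.22%.
Labor force participation rate = 2,420.33 / 4,127.61 = 58.64%.

Unemployment rate ≈ 7.22%; labor force participation rate ≈ 58.64%.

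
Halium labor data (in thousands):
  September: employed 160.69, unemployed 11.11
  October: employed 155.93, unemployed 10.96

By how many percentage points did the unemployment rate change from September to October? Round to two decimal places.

September: labor force = 160.69 + 11.11 = 171.80; u = 11.11/171.80 = 6.47%.
October: labor force = 155.93 + 10.96 = 166.89; u = 10.96/166.89 = 6.57%.
Change = 6.57% − 6.47% = +0.10 pp.

The unemployment rate changed by +0.10 percentage points.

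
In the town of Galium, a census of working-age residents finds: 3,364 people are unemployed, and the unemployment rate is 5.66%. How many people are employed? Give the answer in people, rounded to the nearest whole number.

Labor force = U / u = 3,364 / 0.0566 ≈ 59,435.
Employed = labor force − unemployed = 59,435 − 3,364 = 56,071.

About 56,071 are employed.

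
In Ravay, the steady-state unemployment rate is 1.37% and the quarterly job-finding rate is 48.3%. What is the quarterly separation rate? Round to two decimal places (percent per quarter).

Separation rate ≈ 0.67% per quarter.

From u* = s/(s+f): s = u·f/(1−u).
s = 0.0137 × 48.3 / (1 − 0.0137) = 0.6617 / 0.9863 ≈ 0.67% per quarter.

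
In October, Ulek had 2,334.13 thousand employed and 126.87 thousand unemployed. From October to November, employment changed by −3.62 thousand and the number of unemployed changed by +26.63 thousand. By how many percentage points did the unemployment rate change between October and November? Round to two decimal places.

October: labor force = 2,334.13 + 126.87 = 2,461.00; u = 126.87/2,461.00 = 5.16%.
November: labor force = 2,330.51 + 153.50 = 2,484.01; u = 153.50/2,484.01 = 6.18%.
Change = 6.18% − 5.16% = +1.02 pp.

The unemployment rate changed by +1.02 percentage points.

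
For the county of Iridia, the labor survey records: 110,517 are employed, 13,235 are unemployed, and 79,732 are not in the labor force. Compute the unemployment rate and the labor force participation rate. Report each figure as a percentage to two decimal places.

Labor force = employed + unemployed = 110,517 + 13,235 = 123,752.
Working-age population = 123,752 + 79,732 = 203,484.
Unemployment rate = 13,235 / 123,752 = 10.69%.
Labor force participation rate = 123,752 / 203,484 = 60.82%.

Unemployment rate ≈ 10.69%; labor force participation rate ≈ 60.82%.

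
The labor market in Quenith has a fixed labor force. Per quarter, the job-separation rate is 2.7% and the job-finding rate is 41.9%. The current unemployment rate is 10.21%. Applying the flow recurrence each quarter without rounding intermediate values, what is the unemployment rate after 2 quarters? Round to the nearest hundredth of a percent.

Unemployment rate after two quarters ≈ 7.33%.

With a fixed labor force, u_{t+1} = u_t + s·(1−u_t) − f·u_t = u_t·(1−s−f) + s.
Here 1−s−f = 0.554 and s = 0.027.
u_1 = 0.102100 × 0.554 + 0.027 = 0.083563.
u_2 = 0.083563 × 0.554 + 0.027 = 0.073294.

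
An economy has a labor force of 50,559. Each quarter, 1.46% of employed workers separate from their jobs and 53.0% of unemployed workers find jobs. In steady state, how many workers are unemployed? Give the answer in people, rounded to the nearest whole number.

About 1,355 are unemployed in steady state.

Steady-state unemployment rate u* = s/(s+f) = 1.46/(1.46+53.0) = 0.026809.
Unemployed = u* × labor force = 0.026809 × 50,559 ≈ 1,355.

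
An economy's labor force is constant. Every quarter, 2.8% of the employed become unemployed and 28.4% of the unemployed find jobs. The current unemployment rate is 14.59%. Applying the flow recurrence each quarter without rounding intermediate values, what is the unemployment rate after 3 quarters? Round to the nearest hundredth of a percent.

Unemployment rate after three quarters ≈ 10.80%.

With a fixed labor force, u_{t+1} = u_t + s·(1−u_t) − f·u_t = u_t·(1−s−f) + s.
Here 1−s−f = 0.688 and s = 0.028.
u_1 = 0.145900 × 0.688 + 0.028 = 0.128379.
u_2 = 0.128379 × 0.688 + 0.028 = 0.116325.
u_3 = 0.116325 × 0.688 + 0.028 = 0.108032.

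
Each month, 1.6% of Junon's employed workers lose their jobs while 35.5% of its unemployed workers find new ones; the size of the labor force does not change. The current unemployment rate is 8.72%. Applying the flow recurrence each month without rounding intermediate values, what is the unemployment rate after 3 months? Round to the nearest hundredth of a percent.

Unemployment rate after three months ≈ 5.41%.

With a fixed labor force, u_{t+1} = u_t + s·(1−u_t) − f·u_t = u_t·(1−s−f) + s.
Here 1−s−f = 0.629 and s = 0.016.
u_1 = 0.087200 × 0.629 + 0.016 = 0.070849.
u_2 = 0.070849 × 0.629 + 0.016 = 0.060564.
u_3 = 0.060564 × 0.629 + 0.016 = 0.054095.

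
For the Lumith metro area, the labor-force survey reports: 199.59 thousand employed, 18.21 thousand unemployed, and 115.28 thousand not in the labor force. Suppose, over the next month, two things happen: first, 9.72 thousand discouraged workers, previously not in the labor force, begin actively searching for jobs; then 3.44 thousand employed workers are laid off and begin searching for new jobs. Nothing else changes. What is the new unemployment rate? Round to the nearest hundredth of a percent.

New unemployment rate ≈ 13.79%.

Initially, labor force = 199.59 + 18.21 = 217.80 thousand, so u = 18.21/217.80 = 8.36%.
After the first change, unemployed and labor force both rise by 9.72 → E = 199.59, U = 27.93, labor force = 227.52 thousand.
After the second change, employed falls and unemployed rises by 3.44; labor force unchanged → E = 196.15, U = 31.37, labor force = 227.52 thousand.
New unemployment rate = 31.37 / 227.52 = 13.79%.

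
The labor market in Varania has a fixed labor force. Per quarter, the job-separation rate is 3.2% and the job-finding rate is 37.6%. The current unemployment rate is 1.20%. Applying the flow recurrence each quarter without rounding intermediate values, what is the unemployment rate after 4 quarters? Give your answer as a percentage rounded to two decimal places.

With a fixed labor force, u_{t+1} = u_t + s·(1−u_t) − f·u_t = u_t·(1−s−f) + s.
Here 1−s−f = 0.592 and s = 0.032.
u_1 = 0.012000 × 0.592 + 0.032 = 0.039104.
u_2 = 0.039104 × 0.592 + 0.032 = 0.055150.
u_3 = 0.055150 × 0.592 + 0.032 = 0.064649.
u_4 = 0.064649 × 0.592 + 0.032 = 0.070272.

Unemployment rate after four quarters ≈ 7.03%.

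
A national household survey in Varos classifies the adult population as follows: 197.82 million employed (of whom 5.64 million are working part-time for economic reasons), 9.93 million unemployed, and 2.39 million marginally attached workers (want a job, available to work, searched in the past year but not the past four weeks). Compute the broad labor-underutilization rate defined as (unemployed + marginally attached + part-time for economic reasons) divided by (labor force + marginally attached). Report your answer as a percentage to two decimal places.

Labor force = 197.82 + 9.93 = 207.75 million.
Numerator = 9.93 + 2.39 + 5.64 = 17.96 million.
Denominator = 207.75 + 2.39 = 210.14 million.
Broad rate = 17.96 / 210.14 = 8.55%.

Broad underutilization rate ≈ 8.55%.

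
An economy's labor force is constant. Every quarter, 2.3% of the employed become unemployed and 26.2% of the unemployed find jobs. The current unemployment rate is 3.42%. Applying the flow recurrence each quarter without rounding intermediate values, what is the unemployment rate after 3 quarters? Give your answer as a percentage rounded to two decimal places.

With a fixed labor force, u_{t+1} = u_t + s·(1−u_t) − f·u_t = u_t·(1−s−f) + s.
Here 1−s−f = 0.715 and s = 0.023.
u_1 = 0.034200 × 0.715 + 0.023 = 0.047453.
u_2 = 0.047453 × 0.715 + 0.023 = 0.056929.
u_3 = 0.056929 × 0.715 + 0.023 = 0.063704.

Unemployment rate after three quarters ≈ 6.37%.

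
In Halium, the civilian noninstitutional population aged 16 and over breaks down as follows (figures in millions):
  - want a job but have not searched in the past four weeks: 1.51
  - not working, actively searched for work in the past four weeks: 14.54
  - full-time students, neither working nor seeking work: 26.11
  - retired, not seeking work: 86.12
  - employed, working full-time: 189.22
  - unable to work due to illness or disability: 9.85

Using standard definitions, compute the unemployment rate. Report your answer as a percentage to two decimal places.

Unemployment rate ≈ 7.14%.

Employed = 189.22 million.
Unemployed = 14.54 million.
Labor force = 189.22 + 14.54 = 203.76 million.
Unemployment rate = 14.54 / 203.76 = 7.14%.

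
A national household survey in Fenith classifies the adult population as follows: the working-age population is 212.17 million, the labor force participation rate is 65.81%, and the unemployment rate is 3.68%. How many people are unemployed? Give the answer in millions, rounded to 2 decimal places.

About 5.14 million are unemployed.

Labor force = 0.6581 × 212.17 = 139.63 million.
Unemployed = 0.0368 × 139.63 ≈ 5.14 million.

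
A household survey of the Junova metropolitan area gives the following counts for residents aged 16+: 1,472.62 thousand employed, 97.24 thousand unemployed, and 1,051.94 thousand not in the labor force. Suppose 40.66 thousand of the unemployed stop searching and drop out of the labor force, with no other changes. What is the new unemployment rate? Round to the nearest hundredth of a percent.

Initially, labor force = 1,472.62 + 97.24 = 1,569.86 thousand, so u = 97.24/1,569.86 = 6.19%.
After the change, unemployed and labor force both fall by 40.66 → E = 1,472.62, U = 56.58, labor force = 1,529.20 thousand.
New unemployment rate = 56.58 / 1,529.20 = 3.70%.

New unemployment rate ≈ 3.70%.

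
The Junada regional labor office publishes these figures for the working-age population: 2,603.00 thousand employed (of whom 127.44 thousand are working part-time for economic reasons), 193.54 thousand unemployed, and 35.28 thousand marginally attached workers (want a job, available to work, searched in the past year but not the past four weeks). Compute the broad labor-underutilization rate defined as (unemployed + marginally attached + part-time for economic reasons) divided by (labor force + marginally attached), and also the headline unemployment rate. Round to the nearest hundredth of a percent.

Broad underutilization rate ≈ 12.58%; headline unemployment rate ≈ 6.92%.

Labor force = 2,603.00 + 193.54 = 2,796.54 thousand.
Numerator = 193.54 + 35.28 + 127.44 = 356.26 thousand.
Denominator = 2,796.54 + 35.28 = 2,831.82 thousand.
Broad rate = 356.26 / 2,831.82 = 12.58%.
Headline unemployment rate = 193.54 / 2,796.54 = 6.92%.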